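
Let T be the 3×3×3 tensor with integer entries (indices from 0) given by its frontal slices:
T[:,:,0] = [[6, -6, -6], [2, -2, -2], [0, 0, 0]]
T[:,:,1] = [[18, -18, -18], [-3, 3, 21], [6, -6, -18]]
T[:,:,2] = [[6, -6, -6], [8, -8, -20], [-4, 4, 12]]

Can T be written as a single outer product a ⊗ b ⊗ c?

The mode-2 unfolding of T (rows indexed by j, columns by (i,k) = (0,0), (0,1), (0,2), (1,0), (1,1), (1,2), (2,0), (2,1), (2,2)) is [[6, 18, 6, 2, -3, 8, 0, 6, -4], [-6, -18, -6, -2, 3, -8, 0, -6, 4], [-6, -18, -6, -2, 21, -20, 0, -18, 12]].
There the 2×2 minor on rows j ∈ {0, 2}, columns (i,k) ∈ {(0,0), (1,1)} is det [[6, -3], [-6, 21]] = 108 ≠ 0, so this unfolding has rank ≥ 2; CP rank is at least every unfolding rank, so rank(T) ≥ 2.
In particular rank(T) ≥ 2 > 1, so T is not rank-1.

No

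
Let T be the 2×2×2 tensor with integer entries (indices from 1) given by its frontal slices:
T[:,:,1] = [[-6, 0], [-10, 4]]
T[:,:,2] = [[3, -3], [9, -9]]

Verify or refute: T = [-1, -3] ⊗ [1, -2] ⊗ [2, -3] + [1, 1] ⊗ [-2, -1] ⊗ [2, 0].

No

Reconstruct entry (1,2,1) from the claimed factors: Σₗ aₗ[1]bₗ[2]cₗ[1] = (-1)·(-2)·(2) + (1)·(-1)·(2) = 2, but T[1,2,1] = 0. The claim is false.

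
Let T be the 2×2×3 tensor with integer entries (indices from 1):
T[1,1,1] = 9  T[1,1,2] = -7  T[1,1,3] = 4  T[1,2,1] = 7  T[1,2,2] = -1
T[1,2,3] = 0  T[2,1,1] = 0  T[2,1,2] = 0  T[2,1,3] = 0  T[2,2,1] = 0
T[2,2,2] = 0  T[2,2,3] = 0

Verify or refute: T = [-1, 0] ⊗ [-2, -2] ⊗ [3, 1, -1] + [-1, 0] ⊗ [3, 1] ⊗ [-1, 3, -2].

Yes

Reconstruct entrywise from the claimed factors. For example, T[1,2,1] = 7 and Σₗ aₗ[1]bₗ[2]cₗ[1] = (-1)·(-2)·(3) + (-1)·(1)·(-1) = 7; checking all 12 entries, every one matches. The claim holds.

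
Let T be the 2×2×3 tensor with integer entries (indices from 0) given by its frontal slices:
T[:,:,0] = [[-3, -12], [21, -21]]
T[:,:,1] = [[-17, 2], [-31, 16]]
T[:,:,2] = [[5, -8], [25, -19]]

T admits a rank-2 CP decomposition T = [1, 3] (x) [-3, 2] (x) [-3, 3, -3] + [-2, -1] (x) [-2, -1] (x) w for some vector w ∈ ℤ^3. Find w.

Subtract the known terms from T to get the rank-1 residual R = [-2, -1] (x) [-2, -1] (x) w, so R[i,j,k] = a[i]·b[j]·w[k]. Pick indices with nonzero a[0]·b[0] = (-2)·(-2) = 4. Only the fibre through (0,0,·) is needed: R[0,0,:] = T[0,0,:] − Σₗ aₗ[0]bₗ[0]cₗ = [-3, -17, 5] − (1)·(-3)·[-3, 3, -3] = [-12, -8, -4]. Then w[k] = R[0,0,k] / 4 for each k, giving w = [-12, -8, -4] / 4 = [-3, -2, -1].

w = [-3, -2, -1]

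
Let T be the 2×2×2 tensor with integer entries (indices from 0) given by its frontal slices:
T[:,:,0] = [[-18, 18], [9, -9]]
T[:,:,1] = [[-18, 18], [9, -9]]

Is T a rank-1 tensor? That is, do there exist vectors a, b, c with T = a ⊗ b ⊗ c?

Yes

If T = a ⊗ b ⊗ c then every fibre of T is a multiple of the corresponding factor, so read the factors off the fibres through the nonzero entry T[0,0,0] = -18.
The mode-1 fibre T[:,0,0] = [-18, 9] gives a = [2, -1] (primitive direction); the mode-2 fibre T[0,:,0] = [-18, 18] gives b = [1, -1]; then c[k] = T[0,0,k] / (a[0]·b[0]) = [-18, -18] / 2 = [-9, -9].
Expanding [2, -1] ⊗ [1, -1] ⊗ [-9, -9] reproduces all 8 entries of T, so T = [2, -1] ⊗ [1, -1] ⊗ [-9, -9] and rank(T) ≤ 1.
Equivalently every frontal slice T[:,:,k] is c[k] times the rank-1 matrix [2, -1] ⊗ [1, -1]. So T has rank 1 (it is nonzero).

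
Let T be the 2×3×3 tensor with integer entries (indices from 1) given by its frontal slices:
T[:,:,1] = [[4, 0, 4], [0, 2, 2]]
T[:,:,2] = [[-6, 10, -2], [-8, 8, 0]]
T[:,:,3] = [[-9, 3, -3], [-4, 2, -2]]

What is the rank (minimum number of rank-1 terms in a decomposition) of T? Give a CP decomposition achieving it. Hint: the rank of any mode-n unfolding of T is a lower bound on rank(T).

rank(T) = 3

Lower bound: the mode-3 unfolding of T (rows indexed by k, columns by (i,j) = (1,1), (1,2), (1,3), (2,1), (2,2), (2,3)) is [[4, 0, 4, 0, 2, 2], [-6, 10, -2, -8, 8, 0], [-9, 3, -3, -4, 2, -2]].
There the 3×3 minor on rows k ∈ {1, 2, 3}, columns (i,j) ∈ {(1,1), (1,2), (1,3)} is det [[4, 0, 4], [-6, 10, -2], [-9, 3, -3]] = 192 ≠ 0, so this unfolding has rank ≥ 3; CP rank is at least every unfolding rank, so rank(T) ≥ 3. (Unfolding ranks only ever bound the CP rank from below — rank(T) can be strictly larger than all of them — so the matching upper bound has to come from an explicit 3-term decomposition.)
Upper bound: T is a sum of 3 rank-1 terms, T = [1, 0] (x) [1, 1, -1] (x) [0, 2, -1] + [1, 1] (x) [1, -1, 0] (x) [-4, -8, 0] + [2, 1] (x) [2, -1, 1] (x) [2, 0, -2] (written with every a and b primitive with positive leading entry and the scale carried by c; CP decompositions are not unique, and this one is verified by expanding entrywise), so rank(T) ≤ 3.
These bounds meet, so rank(T) = 3.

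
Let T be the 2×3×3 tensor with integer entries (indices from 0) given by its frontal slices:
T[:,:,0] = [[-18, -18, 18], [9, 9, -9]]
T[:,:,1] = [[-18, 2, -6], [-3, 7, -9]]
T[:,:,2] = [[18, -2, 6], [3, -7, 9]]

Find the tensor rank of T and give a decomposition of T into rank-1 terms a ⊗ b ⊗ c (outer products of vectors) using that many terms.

Lower bound: in the mode-2 unfolding of T (rows indexed by j, columns by (i,k)) the 2×2 minor on rows j ∈ {0, 1}, columns (i,k) ∈ {(0,0), (0,1)} is det [[-18, -18], [-18, 2]] = -360 ≠ 0, so that unfolding has rank ≥ 2 and hence rank(T) ≥ 2 (CP rank is at least every unfolding rank, though it can be larger).
Upper bound: with S_k = T[:,:,k], the two rank-1 terms a₁b₁ᵀ, a₂b₂ᵀ are the rank-1 members of the pencil x·S₀ + y·S₁.
The 2×2 minor of x·S₀ + y·S₁ on rows {0,1}, columns {0,1} is −360·xy − 120·y² = (-120)·(y)(3·x + y), vanishing at (x:y) = (1:0) and (1:-3).
M₁ = S₀ = [[-18, -18, 18], [9, 9, -9]] = (-9)·[2, -1][1, 1, -1]ᵀ and M₂ = S₀ − 3·S₁ = [[36, -24, 36], [18, -12, 18]] = 6·[2, 1][3, -2, 3]ᵀ, so take a₁ = [2, -1], b₁ = [1, 1, -1], a₂ = [2, 1], b₂ = [3, -2, 3].
Each slice is an integer combination of E₁ = a₁b₁ᵀ and E₂ = a₂b₂ᵀ: S₀ = −9·E₁, S₁ = −3·E₁ − 2·E₂, S₂ = 3·E₁ + 2·E₂; reading off coefficients, c₁ = [-9, -3, 3] and c₂ = [0, -2, 2].
Hence T = [2, -1] ⊗ [1, 1, -1] ⊗ [-9, -3, 3] + [2, 1] ⊗ [3, -2, 3] ⊗ [0, -2, 2], so rank(T) ≤ 2.
These bounds meet, so rank(T) = 2.

rank(T) = 2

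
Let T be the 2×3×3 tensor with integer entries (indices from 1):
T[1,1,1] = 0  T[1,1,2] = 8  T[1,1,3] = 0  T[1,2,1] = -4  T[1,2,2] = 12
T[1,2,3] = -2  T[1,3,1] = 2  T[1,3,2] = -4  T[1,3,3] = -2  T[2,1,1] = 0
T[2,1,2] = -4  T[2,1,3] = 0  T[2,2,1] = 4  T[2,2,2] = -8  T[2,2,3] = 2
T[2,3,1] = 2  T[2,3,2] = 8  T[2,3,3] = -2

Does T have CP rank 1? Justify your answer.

No

The mode-3 unfolding of T (rows indexed by k, columns by (i,j) = (1,1), (1,2), (1,3), (2,1), (2,2), (2,3)) is [[0, -4, 2, 0, 4, 2], [8, 12, -4, -4, -8, 8], [0, -2, -2, 0, 2, -2]].
There the 3×3 minor on rows k ∈ {1, 2, 3}, columns (i,j) ∈ {(1,1), (1,2), (1,3)} is det [[0, -4, 2], [8, 12, -4], [0, -2, -2]] = -96 ≠ 0, so this unfolding has rank ≥ 3; CP rank is at least every unfolding rank, so rank(T) ≥ 3.
In particular rank(T) ≥ 3 > 1, so T is not rank-1.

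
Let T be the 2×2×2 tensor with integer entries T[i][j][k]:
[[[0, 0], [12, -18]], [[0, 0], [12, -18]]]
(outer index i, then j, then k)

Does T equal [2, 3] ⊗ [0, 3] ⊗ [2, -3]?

Reconstruct entry (1,1,0) from the claimed factors: Σₗ aₗ[1]bₗ[1]cₗ[0] = (3)·(3)·(2) = 18, but T[1,1,0] = 12. The claim is false.

No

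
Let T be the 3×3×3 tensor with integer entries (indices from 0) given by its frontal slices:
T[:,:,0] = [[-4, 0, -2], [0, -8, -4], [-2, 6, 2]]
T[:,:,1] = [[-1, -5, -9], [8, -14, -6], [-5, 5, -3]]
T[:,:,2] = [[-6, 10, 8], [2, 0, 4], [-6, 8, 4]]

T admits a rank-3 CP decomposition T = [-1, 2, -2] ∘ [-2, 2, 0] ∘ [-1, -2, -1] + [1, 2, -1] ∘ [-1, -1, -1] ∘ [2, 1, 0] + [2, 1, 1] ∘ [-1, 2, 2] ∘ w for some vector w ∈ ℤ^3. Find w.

Subtract the known terms from T to get the rank-1 residual R = [2, 1, 1] ∘ [-1, 2, 2] ∘ w, so R[i,j,k] = a[i]·b[j]·w[k]. Pick indices with nonzero a[0]·b[0] = (2)·(-1) = -2. Only the fibre through (0,0,·) is needed: R[0,0,:] = T[0,0,:] − Σₗ aₗ[0]bₗ[0]cₗ = [-4, -1, -6] − (-1)·(-2)·[-1, -2, -1] − (1)·(-1)·[2, 1, 0] = [0, 4, -4]. Then w[k] = R[0,0,k] / -2 for each k, giving w = [0, 4, -4] / -2 = [0, -2, 2].

w = [0, -2, 2]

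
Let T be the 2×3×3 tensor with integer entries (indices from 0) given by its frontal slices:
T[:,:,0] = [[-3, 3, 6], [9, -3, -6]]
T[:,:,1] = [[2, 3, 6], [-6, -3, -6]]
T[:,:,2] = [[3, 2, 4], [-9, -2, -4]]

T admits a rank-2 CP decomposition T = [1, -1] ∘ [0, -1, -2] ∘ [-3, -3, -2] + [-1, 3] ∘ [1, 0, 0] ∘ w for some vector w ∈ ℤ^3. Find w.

w = [3, -2, -3]

Subtract the known terms from T to get the rank-1 residual R = [-1, 3] ∘ [1, 0, 0] ∘ w, so R[i,j,k] = a[i]·b[j]·w[k]. Pick indices with nonzero a[0]·b[0] = (-1)·(1) = -1. Only the fibre through (0,0,·) is needed: R[0,0,:] = T[0,0,:] − Σₗ aₗ[0]bₗ[0]cₗ = [-3, 2, 3] − (1)·(0)·[-3, -3, -2] = [-3, 2, 3]. Then w[k] = R[0,0,k] / -1 for each k, giving w = [-3, 2, 3] / -1 = [3, -2, -3].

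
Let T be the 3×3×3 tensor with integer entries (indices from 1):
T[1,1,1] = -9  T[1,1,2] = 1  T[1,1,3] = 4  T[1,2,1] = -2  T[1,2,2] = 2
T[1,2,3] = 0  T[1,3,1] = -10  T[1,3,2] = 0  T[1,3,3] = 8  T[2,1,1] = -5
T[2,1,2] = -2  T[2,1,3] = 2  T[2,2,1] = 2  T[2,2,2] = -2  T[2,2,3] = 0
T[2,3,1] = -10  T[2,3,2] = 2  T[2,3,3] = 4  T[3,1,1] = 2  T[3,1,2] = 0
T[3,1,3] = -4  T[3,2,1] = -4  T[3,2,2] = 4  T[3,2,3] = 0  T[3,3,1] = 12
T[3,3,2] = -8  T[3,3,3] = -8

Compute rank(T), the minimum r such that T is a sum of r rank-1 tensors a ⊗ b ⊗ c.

3

Lower bound: the mode-1 unfolding of T (rows indexed by i, columns by (j,k) = (1,1), (1,2), (1,3), (2,1), (2,2), (2,3), (3,1), (3,2), (3,3)) is [[-9, 1, 4, -2, 2, 0, -10, 0, 8], [-5, -2, 2, 2, -2, 0, -10, 2, 4], [2, 0, -4, -4, 4, 0, 12, -8, -8]].
There the 3×3 minor on rows i ∈ {1, 2, 3}, columns (j,k) ∈ {(1,1), (1,2), (1,3)} is det [[-9, 1, 4], [-5, -2, 2], [2, 0, -4]] = -72 ≠ 0, so this unfolding has rank ≥ 3; CP rank is at least every unfolding rank, so rank(T) ≥ 3. (This is only a lower bound: in general the CP rank may exceed every unfolding rank, so we still need to exhibit 3 rank-1 terms summing to T.)
Upper bound: T is a sum of 3 rank-1 terms, T = (1, -1, 2) ⊗ (1, 2, -2) ⊗ (-1, 1, 0) + (1, 1, 0) ⊗ (1, 0, 1) ⊗ (-4, -2, 0) + (2, 1, -2) ⊗ (1, 0, 2) ⊗ (-2, 1, 2) (one valid choice — decompositions are not unique — normalised so each a, b is primitive with positive first nonzero entry; check it by expanding all entries), so rank(T) ≤ 3.
These bounds meet, so rank(T) = 3.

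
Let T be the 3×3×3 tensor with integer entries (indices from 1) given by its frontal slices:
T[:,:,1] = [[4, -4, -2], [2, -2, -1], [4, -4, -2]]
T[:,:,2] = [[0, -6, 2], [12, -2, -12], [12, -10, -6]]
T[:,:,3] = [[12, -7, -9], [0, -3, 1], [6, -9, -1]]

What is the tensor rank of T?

Lower bound: the mode-2 unfolding of T (rows indexed by j, columns by (i,k) = (1,1), (1,2), (1,3), (2,1), (2,2), (2,3), (3,1), (3,2), (3,3)) is [[4, 0, 12, 2, 12, 0, 4, 12, 6], [-4, -6, -7, -2, -2, -3, -4, -10, -9], [-2, 2, -9, -1, -12, 1, -2, -6, -1]].
There the 3×3 minor on rows j ∈ {1, 2, 3}, columns (i,k) ∈ {(1,1), (1,2), (1,3)} is det [[4, 0, 12], [-4, -6, -7], [-2, 2, -9]] = 32 ≠ 0, so this unfolding has rank ≥ 3; CP rank is at least every unfolding rank, so rank(T) ≥ 3. (Flattening ranks never certify an upper bound on CP rank; for that we must actually write T with 3 rank-1 terms.)
Upper bound: T is a sum of 3 rank-1 terms, T = (1, 1, -1) ⊗ (0, 1, -1) ⊗ (0, 2, 1) + (2, -2, -1) ⊗ (1, 0, -1) ⊗ (0, -4, 2) + (2, 1, 2) ⊗ (2, -2, -1) ⊗ (1, 2, 2) (one valid choice — decompositions are not unique — normalised so each a, b is primitive with positive first nonzero entry; check it by expanding all entries), so rank(T) ≤ 3.
These bounds meet, so rank(T) = 3.

3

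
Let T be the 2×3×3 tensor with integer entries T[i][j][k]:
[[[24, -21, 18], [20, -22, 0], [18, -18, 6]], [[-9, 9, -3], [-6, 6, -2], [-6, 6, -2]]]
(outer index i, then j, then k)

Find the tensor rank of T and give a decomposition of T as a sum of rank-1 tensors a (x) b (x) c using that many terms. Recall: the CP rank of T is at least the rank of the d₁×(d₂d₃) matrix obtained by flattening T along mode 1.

Lower bound: the mode-3 unfolding of T (rows indexed by k, columns by (i,j) = (0,0), (0,1), (0,2), (1,0), (1,1), (1,2)) is [[24, 20, 18, -9, -6, -6], [-21, -22, -18, 9, 6, 6], [18, 0, 6, -3, -2, -2]].
There the 2×2 minor on rows k ∈ {0, 1}, columns (i,j) ∈ {(0,0), (0,1)} is det [[24, 20], [-21, -22]] = -108 ≠ 0, so this unfolding has rank ≥ 2; CP rank is at least every unfolding rank, so rank(T) ≥ 2. (Flattening ranks never certify an upper bound on CP rank; for that we must actually write T with 2 rank-1 terms.)
Upper bound — finding two terms. Write S_k = T[:,:,k] for the frontal slices: S₀ = [[24, 20, 18], [-9, -6, -6]], S₁ = [[-21, -22, -18], [9, 6, 6]], S₂ = [[18, 0, 6], [-3, -2, -2]].
If T = a₁ (x) b₁ (x) c₁ + a₂ (x) b₂ (x) c₂ then each S_k = c₁[k]·a₁b₁ᵀ + c₂[k]·a₂b₂ᵀ. S₀ and S₁ are linearly independent, so a₁b₁ᵀ and a₂b₂ᵀ must span the same plane of matrices: they are the rank-1 matrices of the form x·S₀ + y·S₁.
The 2×2 minor of x·S₀ + y·S₁ on rows {0,1}, columns {0,1} is 36·x² − 108·xy + 72·y² = 36·(x − 2·y)(x − y), vanishing at (x:y) = (2:1) and (1:1).
M₁ = 2·S₀ + S₁ = [[27, 18, 18], [-9, -6, -6]] = 3·(3, -1)(3, 2, 2)ᵀ and M₂ = S₀ + S₁ = [[3, -2, 0], [0, 0, 0]] = (1, 0)(3, -2, 0)ᵀ, so take a₁ = (3, -1), b₁ = (3, 2, 2), a₂ = (1, 0), b₂ = (3, -2, 0).
Each slice is an integer combination of E₁ = a₁b₁ᵀ and E₂ = a₂b₂ᵀ: S₀ = 3·E₁ − E₂, S₁ = −3·E₁ + 2·E₂, S₂ = E₁ + 3·E₂; reading off coefficients, c₁ = (3, -3, 1) and c₂ = (-1, 2, 3).
Hence T = (3, -1) (x) (3, 2, 2) (x) (3, -3, 1) + (1, 0) (x) (3, -2, 0) (x) (-1, 2, 3), so rank(T) ≤ 2.
These bounds meet, so rank(T) = 2.
Check entry T[0,2,2] = 6: (3)·(2)·(1) + (1)·(0)·(3) = 6.

rank(T) = 2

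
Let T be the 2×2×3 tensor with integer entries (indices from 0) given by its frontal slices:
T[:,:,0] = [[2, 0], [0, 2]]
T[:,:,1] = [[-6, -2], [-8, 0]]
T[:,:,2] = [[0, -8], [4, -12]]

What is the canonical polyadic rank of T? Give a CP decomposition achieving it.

Lower bound: in the mode-3 unfolding of T (rows indexed by k, columns by (i,j)) the 3×3 minor on rows k ∈ {0, 1, 2}, columns (i,j) ∈ {(0,0), (0,1), (1,0)} is det [[2, 0, 0], [-6, -2, -8], [0, -8, 4]] = -144 ≠ 0, so that unfolding has rank ≥ 3 and hence rank(T) ≥ 3 (CP rank is at least every unfolding rank, though it can be larger).
Upper bound: T is a sum of 3 rank-1 terms, T = [1, 1] ⊗ [1, -2] ⊗ [2, 0, 0] + [1, 1] ⊗ [1, 1] ⊗ [2, -4, -4] + [1, 2] ⊗ [1, -1] ⊗ [-2, -2, 4] (written with every a and b primitive with positive leading entry and the scale carried by c; CP decompositions are not unique, and this one is verified by expanding entrywise), so rank(T) ≤ 3.
These bounds meet, so rank(T) = 3.

rank(T) = 3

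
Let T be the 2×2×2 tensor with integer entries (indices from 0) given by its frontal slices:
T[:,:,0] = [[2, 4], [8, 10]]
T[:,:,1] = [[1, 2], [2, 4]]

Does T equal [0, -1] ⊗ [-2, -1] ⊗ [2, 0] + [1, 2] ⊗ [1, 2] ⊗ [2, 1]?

Reconstruct entrywise from the claimed factors. For example, T[1,1,1] = 4 and Σₗ aₗ[1]bₗ[1]cₗ[1] = (-1)·(-1)·(0) + (2)·(2)·(1) = 4; checking all 8 entries, every one matches. The claim holds.

Yes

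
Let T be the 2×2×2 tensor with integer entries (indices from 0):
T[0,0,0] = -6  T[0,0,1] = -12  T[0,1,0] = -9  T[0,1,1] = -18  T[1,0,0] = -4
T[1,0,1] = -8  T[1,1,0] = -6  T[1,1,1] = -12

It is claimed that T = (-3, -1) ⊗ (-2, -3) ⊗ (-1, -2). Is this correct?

Reconstruct entry (1,0,0) from the claimed factors: Σₗ aₗ[1]bₗ[0]cₗ[0] = (-1)·(-2)·(-1) = -2, but T[1,0,0] = -4. The claim is false.

No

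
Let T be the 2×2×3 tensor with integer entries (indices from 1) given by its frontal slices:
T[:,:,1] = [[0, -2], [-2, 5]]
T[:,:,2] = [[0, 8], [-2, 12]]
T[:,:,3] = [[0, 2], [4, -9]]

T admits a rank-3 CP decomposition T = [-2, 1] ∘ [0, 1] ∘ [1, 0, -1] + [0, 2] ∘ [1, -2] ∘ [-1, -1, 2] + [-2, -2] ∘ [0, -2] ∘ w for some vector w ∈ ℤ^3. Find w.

w = [0, 2, 0]

Subtract the known terms from T to get the rank-1 residual R = [-2, -2] ∘ [0, -2] ∘ w, so R[i,j,k] = a[i]·b[j]·w[k]. Pick indices with nonzero a[1]·b[2] = (-2)·(-2) = 4. Only the fibre through (1,2,·) is needed: R[1,2,:] = T[1,2,:] − Σₗ aₗ[1]bₗ[2]cₗ = [-2, 8, 2] − (-2)·(1)·[1, 0, -1] − (0)·(-2)·[-1, -1, 2] = [0, 8, 0]. Then w[k] = R[1,2,k] / 4 for each k, giving w = [0, 8, 0] / 4 = [0, 2, 0].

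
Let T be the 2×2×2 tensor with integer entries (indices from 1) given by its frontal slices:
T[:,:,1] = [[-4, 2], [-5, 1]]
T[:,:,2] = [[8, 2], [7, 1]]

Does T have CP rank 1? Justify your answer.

The mode-2 unfolding of T (rows indexed by j, columns by (i,k) = (1,1), (1,2), (2,1), (2,2)) is [[-4, 8, -5, 7], [2, 2, 1, 1]].
There the 2×2 minor on rows j ∈ {1, 2}, columns (i,k) ∈ {(1,1), (1,2)} is det [[-4, 8], [2, 2]] = -24 ≠ 0, so this unfolding has rank ≥ 2; CP rank is at least every unfolding rank, so rank(T) ≥ 2.
In particular rank(T) ≥ 2 > 1, so T is not rank-1.

No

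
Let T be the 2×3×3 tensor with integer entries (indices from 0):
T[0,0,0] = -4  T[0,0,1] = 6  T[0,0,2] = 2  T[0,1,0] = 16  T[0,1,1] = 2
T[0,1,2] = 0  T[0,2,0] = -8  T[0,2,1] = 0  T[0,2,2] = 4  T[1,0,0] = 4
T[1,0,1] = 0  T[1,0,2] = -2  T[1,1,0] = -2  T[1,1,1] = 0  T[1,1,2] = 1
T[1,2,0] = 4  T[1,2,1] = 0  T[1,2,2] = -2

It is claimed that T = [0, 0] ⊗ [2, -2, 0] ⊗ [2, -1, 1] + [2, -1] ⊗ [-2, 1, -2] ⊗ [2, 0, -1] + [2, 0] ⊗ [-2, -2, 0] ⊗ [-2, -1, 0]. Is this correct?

No

Reconstruct entry (0,0,0) from the claimed factors: Σₗ aₗ[0]bₗ[0]cₗ[0] = (0)·(2)·(2) + (2)·(-2)·(2) + (2)·(-2)·(-2) = 0, but T[0,0,0] = -4. The claim is false.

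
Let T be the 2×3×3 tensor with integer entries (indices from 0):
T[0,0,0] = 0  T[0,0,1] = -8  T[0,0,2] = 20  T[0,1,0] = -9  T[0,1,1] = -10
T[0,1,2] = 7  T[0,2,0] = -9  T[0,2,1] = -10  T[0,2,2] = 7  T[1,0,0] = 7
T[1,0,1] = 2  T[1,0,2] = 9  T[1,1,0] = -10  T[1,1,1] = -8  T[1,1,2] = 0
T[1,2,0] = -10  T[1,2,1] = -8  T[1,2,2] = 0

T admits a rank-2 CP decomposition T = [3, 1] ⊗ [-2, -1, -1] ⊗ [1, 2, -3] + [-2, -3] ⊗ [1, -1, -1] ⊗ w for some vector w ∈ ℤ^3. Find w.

w = [-3, -2, -1]

Subtract the known terms from T to get the rank-1 residual R = [-2, -3] ⊗ [1, -1, -1] ⊗ w, so R[i,j,k] = a[i]·b[j]·w[k]. Pick indices with nonzero a[0]·b[0] = (-2)·(1) = -2. Only the fibre through (0,0,·) is needed: R[0,0,:] = T[0,0,:] − Σₗ aₗ[0]bₗ[0]cₗ = [0, -8, 20] − (3)·(-2)·[1, 2, -3] = [6, 4, 2]. Then w[k] = R[0,0,k] / -2 for each k, giving w = [6, 4, 2] / -2 = [-3, -2, -1].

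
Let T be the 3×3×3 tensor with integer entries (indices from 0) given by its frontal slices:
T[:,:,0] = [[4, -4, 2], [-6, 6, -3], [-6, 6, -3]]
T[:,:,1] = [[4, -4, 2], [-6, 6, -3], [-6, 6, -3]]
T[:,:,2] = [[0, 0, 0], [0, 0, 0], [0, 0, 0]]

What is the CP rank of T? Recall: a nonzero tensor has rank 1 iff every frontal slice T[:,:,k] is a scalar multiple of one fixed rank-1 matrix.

Lower bound: T ≠ 0 (e.g. T[0,0,0] = 4), so rank(T) ≥ 1.
Upper bound: if T = a ⊗ b ⊗ c then every fibre of T is a multiple of the corresponding factor, so read the factors off the fibres through the nonzero entry T[0,0,0] = 4.
The mode-1 fibre T[:,0,0] = [4, -6, -6] gives a = [2, -3, -3] (primitive direction); the mode-2 fibre T[0,:,0] = [4, -4, 2] gives b = [2, -2, 1]; then c[k] = T[0,0,k] / (a[0]·b[0]) = [4, 4, 0] / 4 = [1, 1, 0].
Expanding [2, -3, -3] ⊗ [2, -2, 1] ⊗ [1, 1, 0] reproduces all 27 entries of T, so T = [2, -3, -3] ⊗ [2, -2, 1] ⊗ [1, 1, 0] and rank(T) ≤ 1.
These bounds meet, so rank(T) = 1.

1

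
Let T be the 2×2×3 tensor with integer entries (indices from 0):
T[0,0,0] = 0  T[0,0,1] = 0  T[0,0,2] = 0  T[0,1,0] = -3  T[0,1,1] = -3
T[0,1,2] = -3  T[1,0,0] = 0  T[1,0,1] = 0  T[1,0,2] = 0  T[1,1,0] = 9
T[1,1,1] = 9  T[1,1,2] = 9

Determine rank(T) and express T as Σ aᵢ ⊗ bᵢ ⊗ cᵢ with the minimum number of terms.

rank(T) = 1

Lower bound: T ≠ 0 (e.g. T[0,1,0] = -3), so rank(T) ≥ 1.
Upper bound: if T = a ⊗ b ⊗ c then every fibre of T is a multiple of the corresponding factor, so read the factors off the fibres through the nonzero entry T[0,1,0] = -3.
The mode-1 fibre T[:,1,0] = [-3, 9] gives a = [1, -3] (primitive direction); the mode-2 fibre T[0,:,0] = [0, -3] gives b = [0, 1]; then c[k] = T[0,1,k] / (a[0]·b[1]) = [-3, -3, -3] / 1 = [-3, -3, -3].
Expanding [1, -3] ⊗ [0, 1] ⊗ [-3, -3, -3] reproduces all 12 entries of T, so T = [1, -3] ⊗ [0, 1] ⊗ [-3, -3, -3] and rank(T) ≤ 1.
These bounds meet, so rank(T) = 1.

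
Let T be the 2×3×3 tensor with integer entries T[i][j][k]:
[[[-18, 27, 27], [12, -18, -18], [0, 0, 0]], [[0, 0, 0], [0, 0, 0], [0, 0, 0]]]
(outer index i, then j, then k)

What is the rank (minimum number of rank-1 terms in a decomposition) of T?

Lower bound: T ≠ 0 (e.g. T[0,0,0] = -18), so rank(T) ≥ 1.
Upper bound: if T = a ⊗ b ⊗ c then every fibre of T is a multiple of the corresponding factor, so read the factors off the fibres through the nonzero entry T[0,0,0] = -18.
The mode-1 fibre T[:,0,0] = [-18, 0] gives a = [1, 0] (primitive direction); the mode-2 fibre T[0,:,0] = [-18, 12, 0] gives b = [3, -2, 0]; then c[k] = T[0,0,k] / (a[0]·b[0]) = [-18, 27, 27] / 3 = [-6, 9, 9].
Expanding [1, 0] ⊗ [3, -2, 0] ⊗ [-6, 9, 9] reproduces all 18 entries of T, so T = [1, 0] ⊗ [3, -2, 0] ⊗ [-6, 9, 9] and rank(T) ≤ 1.
These bounds meet, so rank(T) = 1.
Check entry T[1,2,1] = 0: (0)·(0)·(9) = 0.

1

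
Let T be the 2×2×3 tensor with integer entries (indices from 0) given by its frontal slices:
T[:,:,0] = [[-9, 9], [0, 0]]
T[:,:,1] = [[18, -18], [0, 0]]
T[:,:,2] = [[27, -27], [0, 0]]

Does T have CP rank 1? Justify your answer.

Yes

If T = a ⊗ b ⊗ c then every fibre of T is a multiple of the corresponding factor, so read the factors off the fibres through the nonzero entry T[0,0,0] = -9.
The mode-1 fibre T[:,0,0] = [-9, 0] gives a = [1, 0] (primitive direction); the mode-2 fibre T[0,:,0] = [-9, 9] gives b = [1, -1]; then c[k] = T[0,0,k] / (a[0]·b[0]) = [-9, 18, 27] / 1 = [-9, 18, 27].
Expanding [1, 0] ⊗ [1, -1] ⊗ [-9, 18, 27] reproduces all 12 entries of T, so T = [1, 0] ⊗ [1, -1] ⊗ [-9, 18, 27] and rank(T) ≤ 1.
Equivalently every frontal slice T[:,:,k] is c[k] times the rank-1 matrix [1, 0] ⊗ [1, -1]. So T has rank 1 (it is nonzero).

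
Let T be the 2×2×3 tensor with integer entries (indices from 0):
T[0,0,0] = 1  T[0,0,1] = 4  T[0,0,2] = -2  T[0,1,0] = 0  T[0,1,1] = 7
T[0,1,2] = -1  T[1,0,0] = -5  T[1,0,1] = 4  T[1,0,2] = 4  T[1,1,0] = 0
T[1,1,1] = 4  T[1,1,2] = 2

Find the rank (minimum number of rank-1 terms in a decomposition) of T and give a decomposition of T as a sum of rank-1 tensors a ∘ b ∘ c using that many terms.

Lower bound: the mode-3 unfolding of T (rows indexed by k, columns by (i,j) = (0,0), (0,1), (1,0), (1,1)) is [[1, 0, -5, 0], [4, 7, 4, 4], [-2, -1, 4, 2]].
There the 3×3 minor on rows k ∈ {0, 1, 2}, columns (i,j) ∈ {(0,0), (0,1), (1,0)} is det [[1, 0, -5], [4, 7, 4], [-2, -1, 4]] = -18 ≠ 0, so this unfolding has rank ≥ 3; CP rank is at least every unfolding rank, so rank(T) ≥ 3. (This is only a lower bound: in general the CP rank may exceed every unfolding rank, so we still need to exhibit 3 rank-1 terms summing to T.)
Upper bound: T is a sum of 3 rank-1 terms, T = [1, -2] ∘ [2, 1] ∘ [2, -1, -1] + [1, 1] ∘ [1, 2] ∘ [1, 2, 0] + [2, -1] ∘ [1, 1] ∘ [-2, 2, 0] (one valid choice — decompositions are not unique — normalised so each a, b is primitive with positive first nonzero entry; check it by expanding all entries), so rank(T) ≤ 3.
These bounds meet, so rank(T) = 3.

rank(T) = 3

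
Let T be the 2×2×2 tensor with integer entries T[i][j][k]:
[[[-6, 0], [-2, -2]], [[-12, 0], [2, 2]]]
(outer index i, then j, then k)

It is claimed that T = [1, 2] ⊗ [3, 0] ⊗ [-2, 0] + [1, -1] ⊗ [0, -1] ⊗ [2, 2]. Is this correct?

Yes

Reconstruct entrywise from the claimed factors. For example, T[0,0,1] = 0 and Σₗ aₗ[0]bₗ[0]cₗ[1] = (1)·(3)·(0) + (1)·(0)·(2) = 0; checking all 8 entries, every one matches. The claim holds.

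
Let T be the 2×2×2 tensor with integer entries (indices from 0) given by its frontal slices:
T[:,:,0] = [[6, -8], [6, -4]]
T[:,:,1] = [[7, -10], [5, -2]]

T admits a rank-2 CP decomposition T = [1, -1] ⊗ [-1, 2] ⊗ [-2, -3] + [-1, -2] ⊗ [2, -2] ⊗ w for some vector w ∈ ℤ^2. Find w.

Subtract the known terms from T to get the rank-1 residual R = [-1, -2] ⊗ [2, -2] ⊗ w, so R[i,j,k] = a[i]·b[j]·w[k]. Pick indices with nonzero a[0]·b[0] = (-1)·(2) = -2. Only the fibre through (0,0,·) is needed: R[0,0,:] = T[0,0,:] − Σₗ aₗ[0]bₗ[0]cₗ = [6, 7] − (1)·(-1)·[-2, -3] = [4, 4]. Then w[k] = R[0,0,k] / -2 for each k, giving w = [4, 4] / -2 = [-2, -2].

w = [-2, -2]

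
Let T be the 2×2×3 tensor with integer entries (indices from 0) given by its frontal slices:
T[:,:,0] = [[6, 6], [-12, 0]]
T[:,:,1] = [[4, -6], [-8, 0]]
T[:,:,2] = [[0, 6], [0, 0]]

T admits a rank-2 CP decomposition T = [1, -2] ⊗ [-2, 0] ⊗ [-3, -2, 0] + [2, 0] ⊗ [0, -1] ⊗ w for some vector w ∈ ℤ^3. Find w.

w = [-3, 3, -3]

Subtract the known terms from T to get the rank-1 residual R = [2, 0] ⊗ [0, -1] ⊗ w, so R[i,j,k] = a[i]·b[j]·w[k]. Pick indices with nonzero a[0]·b[1] = (2)·(-1) = -2. Only the fibre through (0,1,·) is needed: R[0,1,:] = T[0,1,:] − Σₗ aₗ[0]bₗ[1]cₗ = [6, -6, 6] − (1)·(0)·[-3, -2, 0] = [6, -6, 6]. Then w[k] = R[0,1,k] / -2 for each k, giving w = [6, -6, 6] / -2 = [-3, 3, -3].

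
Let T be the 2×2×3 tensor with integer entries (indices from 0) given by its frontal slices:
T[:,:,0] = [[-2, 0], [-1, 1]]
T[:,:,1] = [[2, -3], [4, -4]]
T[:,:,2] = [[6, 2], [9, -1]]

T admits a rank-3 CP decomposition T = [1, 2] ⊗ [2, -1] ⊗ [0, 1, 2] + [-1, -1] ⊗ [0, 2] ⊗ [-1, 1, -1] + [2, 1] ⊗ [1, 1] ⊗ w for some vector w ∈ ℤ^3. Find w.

w = [-1, 0, 1]

Subtract the known terms from T to get the rank-1 residual R = [2, 1] ⊗ [1, 1] ⊗ w, so R[i,j,k] = a[i]·b[j]·w[k]. Pick indices with nonzero a[0]·b[0] = (2)·(1) = 2. Only the fibre through (0,0,·) is needed: R[0,0,:] = T[0,0,:] − Σₗ aₗ[0]bₗ[0]cₗ = [-2, 2, 6] − (1)·(2)·[0, 1, 2] − (-1)·(0)·[-1, 1, -1] = [-2, 0, 2]. Then w[k] = R[0,0,k] / 2 for each k, giving w = [-2, 0, 2] / 2 = [-1, 0, 1].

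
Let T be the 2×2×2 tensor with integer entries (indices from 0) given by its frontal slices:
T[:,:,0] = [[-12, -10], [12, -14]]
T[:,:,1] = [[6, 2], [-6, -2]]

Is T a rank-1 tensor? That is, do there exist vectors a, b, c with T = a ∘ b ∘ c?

No

The mode-2 unfolding of T (rows indexed by j, columns by (i,k) = (0,0), (0,1), (1,0), (1,1)) is [[-12, 6, 12, -6], [-10, 2, -14, -2]].
There the 2×2 minor on rows j ∈ {0, 1}, columns (i,k) ∈ {(0,0), (0,1)} is det [[-12, 6], [-10, 2]] = 36 ≠ 0, so this unfolding has rank ≥ 2; CP rank is at least every unfolding rank, so rank(T) ≥ 2.
In particular rank(T) ≥ 2 > 1, so T is not rank-1.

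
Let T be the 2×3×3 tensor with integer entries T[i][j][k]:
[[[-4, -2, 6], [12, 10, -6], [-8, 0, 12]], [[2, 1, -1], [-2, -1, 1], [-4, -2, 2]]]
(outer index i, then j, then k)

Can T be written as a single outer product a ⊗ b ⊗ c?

The mode-3 unfolding of T (rows indexed by k, columns by (i,j) = (0,0), (0,1), (0,2), (1,0), (1,1), (1,2)) is [[-4, 12, -8, 2, -2, -4], [-2, 10, 0, 1, -1, -2], [6, -6, 12, -1, 1, 2]].
There the 3×3 minor on rows k ∈ {0, 1, 2}, columns (i,j) ∈ {(0,0), (0,1), (0,2)} is det [[-4, 12, -8], [-2, 10, 0], [6, -6, 12]] = 192 ≠ 0, so this unfolding has rank ≥ 3; CP rank is at least every unfolding rank, so rank(T) ≥ 3.
In particular rank(T) ≥ 3 > 1, so T is not rank-1.

No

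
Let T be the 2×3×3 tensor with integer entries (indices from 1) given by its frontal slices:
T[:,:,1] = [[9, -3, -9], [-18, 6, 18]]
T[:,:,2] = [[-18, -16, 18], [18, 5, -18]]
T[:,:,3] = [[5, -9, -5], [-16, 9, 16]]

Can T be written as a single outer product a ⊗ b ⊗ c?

No

The mode-1 unfolding of T (rows indexed by i, columns by (j,k) = (1,1), (1,2), (1,3), (2,1), (2,2), (2,3), (3,1), (3,2), (3,3)) is [[9, -18, 5, -3, -16, -9, -9, 18, -5], [-18, 18, -16, 6, 5, 9, 18, -18, 16]].
There the 2×2 minor on rows i ∈ {1, 2}, columns (j,k) ∈ {(1,1), (1,2)} is det [[9, -18], [-18, 18]] = -162 ≠ 0, so this unfolding has rank ≥ 2; CP rank is at least every unfolding rank, so rank(T) ≥ 2.
In particular rank(T) ≥ 2 > 1, so T is not rank-1.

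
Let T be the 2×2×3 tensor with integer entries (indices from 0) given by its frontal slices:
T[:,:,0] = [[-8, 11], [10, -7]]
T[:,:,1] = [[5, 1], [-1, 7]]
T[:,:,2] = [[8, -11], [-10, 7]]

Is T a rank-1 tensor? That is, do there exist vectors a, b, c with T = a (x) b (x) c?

The mode-1 unfolding of T (rows indexed by i, columns by (j,k) = (0,0), (0,1), (0,2), (1,0), (1,1), (1,2)) is [[-8, 5, 8, 11, 1, -11], [10, -1, -10, -7, 7, 7]].
There the 2×2 minor on rows i ∈ {0, 1}, columns (j,k) ∈ {(0,0), (0,1)} is det [[-8, 5], [10, -1]] = -42 ≠ 0, so this unfolding has rank ≥ 2; CP rank is at least every unfolding rank, so rank(T) ≥ 2.
In particular rank(T) ≥ 2 > 1, so T is not rank-1.

No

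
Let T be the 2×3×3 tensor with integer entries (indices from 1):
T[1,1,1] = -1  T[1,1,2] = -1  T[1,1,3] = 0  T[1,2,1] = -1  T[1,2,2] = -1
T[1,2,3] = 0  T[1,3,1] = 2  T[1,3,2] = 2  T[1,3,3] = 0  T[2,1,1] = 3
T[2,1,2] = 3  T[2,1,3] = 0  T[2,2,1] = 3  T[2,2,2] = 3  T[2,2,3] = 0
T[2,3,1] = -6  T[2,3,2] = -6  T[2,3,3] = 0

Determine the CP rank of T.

1

Lower bound: T ≠ 0 (e.g. T[1,1,1] = -1), so rank(T) ≥ 1.
Upper bound: if T = a ⊗ b ⊗ c then every fibre of T is a multiple of the corresponding factor, so read the factors off the fibres through the nonzero entry T[1,1,1] = -1.
The mode-1 fibre T[:,1,1] = [-1, 3] gives a = (1, -3) (primitive direction); the mode-2 fibre T[1,:,1] = [-1, -1, 2] gives b = (1, 1, -2); then c[k] = T[1,1,k] / (a[1]·b[1]) = [-1, -1, 0] / 1 = (-1, -1, 0).
Expanding (1, -3) ⊗ (1, 1, -2) ⊗ (-1, -1, 0) reproduces all 18 entries of T, so T = (1, -3) ⊗ (1, 1, -2) ⊗ (-1, -1, 0) and rank(T) ≤ 1.
These bounds meet, so rank(T) = 1.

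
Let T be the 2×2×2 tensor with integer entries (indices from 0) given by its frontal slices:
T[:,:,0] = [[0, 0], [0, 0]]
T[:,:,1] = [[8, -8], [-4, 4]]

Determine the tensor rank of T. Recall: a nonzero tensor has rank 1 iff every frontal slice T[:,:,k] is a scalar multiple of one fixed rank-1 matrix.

1

Lower bound: T ≠ 0 (e.g. T[0,0,1] = 8), so rank(T) ≥ 1.
Upper bound: if T = a ⊗ b ⊗ c then every fibre of T is a multiple of the corresponding factor, so read the factors off the fibres through the nonzero entry T[0,0,1] = 8.
The mode-1 fibre T[:,0,1] = [8, -4] gives a = (2, -1) (primitive direction); the mode-2 fibre T[0,:,1] = [8, -8] gives b = (1, -1); then c[k] = T[0,0,k] / (a[0]·b[0]) = [0, 8] / 2 = (0, 4).
Expanding (2, -1) ⊗ (1, -1) ⊗ (0, 4) reproduces all 8 entries of T, so T = (2, -1) ⊗ (1, -1) ⊗ (0, 4) and rank(T) ≤ 1.
These bounds meet, so rank(T) = 1.
Check entry T[0,0,1] = 8: (2)·(1)·(4) = 8.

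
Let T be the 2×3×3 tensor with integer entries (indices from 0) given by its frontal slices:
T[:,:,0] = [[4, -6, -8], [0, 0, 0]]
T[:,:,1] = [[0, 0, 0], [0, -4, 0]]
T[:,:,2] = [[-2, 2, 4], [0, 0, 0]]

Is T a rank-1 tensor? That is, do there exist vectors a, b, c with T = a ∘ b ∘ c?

No

The mode-3 unfolding of T (rows indexed by k, columns by (i,j) = (0,0), (0,1), (0,2), (1,0), (1,1), (1,2)) is [[4, -6, -8, 0, 0, 0], [0, 0, 0, 0, -4, 0], [-2, 2, 4, 0, 0, 0]].
There the 3×3 minor on rows k ∈ {0, 1, 2}, columns (i,j) ∈ {(0,0), (0,1), (1,1)} is det [[4, -6, 0], [0, 0, -4], [-2, 2, 0]] = -16 ≠ 0, so this unfolding has rank ≥ 3; CP rank is at least every unfolding rank, so rank(T) ≥ 3.
In particular rank(T) ≥ 3 > 1, so T is not rank-1.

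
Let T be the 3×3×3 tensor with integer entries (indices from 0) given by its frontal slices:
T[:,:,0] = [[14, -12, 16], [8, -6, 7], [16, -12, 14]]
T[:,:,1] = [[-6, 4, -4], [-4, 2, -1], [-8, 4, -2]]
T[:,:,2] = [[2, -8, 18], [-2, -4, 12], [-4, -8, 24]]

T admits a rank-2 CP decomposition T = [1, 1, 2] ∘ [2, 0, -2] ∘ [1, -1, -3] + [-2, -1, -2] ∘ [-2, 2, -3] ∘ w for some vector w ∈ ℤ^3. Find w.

w = [3, -1, 2]

Subtract the known terms from T to get the rank-1 residual R = [-2, -1, -2] ∘ [-2, 2, -3] ∘ w, so R[i,j,k] = a[i]·b[j]·w[k]. Pick indices with nonzero a[0]·b[0] = (-2)·(-2) = 4. Only the fibre through (0,0,·) is needed: R[0,0,:] = T[0,0,:] − Σₗ aₗ[0]bₗ[0]cₗ = [14, -6, 2] − (1)·(2)·[1, -1, -3] = [12, -4, 8]. Then w[k] = R[0,0,k] / 4 for each k, giving w = [12, -4, 8] / 4 = [3, -1, 2].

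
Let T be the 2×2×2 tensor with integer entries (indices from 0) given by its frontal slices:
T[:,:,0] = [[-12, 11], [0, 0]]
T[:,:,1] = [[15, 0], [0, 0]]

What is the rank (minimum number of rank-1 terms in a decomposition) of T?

2

Lower bound: the mode-3 unfolding of T (rows indexed by k, columns by (i,j) = (0,0), (0,1), (1,0), (1,1)) is [[-12, 11, 0, 0], [15, 0, 0, 0]].
There the 2×2 minor on rows k ∈ {0, 1}, columns (i,j) ∈ {(0,0), (0,1)} is det [[-12, 11], [15, 0]] = -165 ≠ 0, so this unfolding has rank ≥ 2; CP rank is at least every unfolding rank, so rank(T) ≥ 2. (Unfolding ranks only ever bound the CP rank from below — rank(T) can be strictly larger than all of them — so the matching upper bound has to come from an explicit 2-term decomposition.)
Upper bound — finding two terms. Every mode-1 slice of T is a multiple of one matrix: T[i,:,:] = a[i]·M with a = (1, 0) and M = [[-12, 15], [11, 0]] (rows indexed by j, columns by k). So it suffices to write M as a sum of two rank-1 matrices.
Splitting M by its rows (j = 0, 1), M = (1, 0)(-12, 15)ᵀ + (0, 1)(11, 0)ᵀ.
Hence T = (1, 0) ∘ (1, 0) ∘ (-12, 15) + (1, 0) ∘ (0, 1) ∘ (11, 0), so rank(T) ≤ 2.
These bounds meet, so rank(T) = 2.
Check entry T[0,0,0] = -12: (1)·(1)·(-12) + (1)·(0)·(11) = -12.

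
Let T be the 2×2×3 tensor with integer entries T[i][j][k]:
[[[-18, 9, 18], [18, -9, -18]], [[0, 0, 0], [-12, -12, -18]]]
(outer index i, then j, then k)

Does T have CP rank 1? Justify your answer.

No

The mode-2 unfolding of T (rows indexed by j, columns by (i,k) = (0,0), (0,1), (0,2), (1,0), (1,1), (1,2)) is [[-18, 9, 18, 0, 0, 0], [18, -9, -18, -12, -12, -18]].
There the 2×2 minor on rows j ∈ {0, 1}, columns (i,k) ∈ {(0,0), (1,0)} is det [[-18, 0], [18, -12]] = 216 ≠ 0, so this unfolding has rank ≥ 2; CP rank is at least every unfolding rank, so rank(T) ≥ 2.
In particular rank(T) ≥ 2 > 1, so T is not rank-1.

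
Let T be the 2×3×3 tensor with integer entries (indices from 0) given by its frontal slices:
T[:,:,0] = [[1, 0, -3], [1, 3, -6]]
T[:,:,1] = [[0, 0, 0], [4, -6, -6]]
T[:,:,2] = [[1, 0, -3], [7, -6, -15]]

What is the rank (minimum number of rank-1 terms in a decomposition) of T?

2

Lower bound: the mode-1 unfolding of T (rows indexed by i, columns by (j,k) = (0,0), (0,1), (0,2), (1,0), (1,1), (1,2), (2,0), (2,1), (2,2)) is [[1, 0, 1, 0, 0, 0, -3, 0, -3], [1, 4, 7, 3, -6, -6, -6, -6, -15]].
There the 2×2 minor on rows i ∈ {0, 1}, columns (j,k) ∈ {(0,0), (0,1)} is det [[1, 0], [1, 4]] = 4 ≠ 0, so this unfolding has rank ≥ 2; CP rank is at least every unfolding rank, so rank(T) ≥ 2. (Unfolding ranks only ever bound the CP rank from below — rank(T) can be strictly larger than all of them — so the matching upper bound has to come from an explicit 2-term decomposition.)
Upper bound — finding two terms. Write S_k = T[:,:,k] for the frontal slices: S₀ = [[1, 0, -3], [1, 3, -6]], S₁ = [[0, 0, 0], [4, -6, -6]], S₂ = [[1, 0, -3], [7, -6, -15]].
If T = a₁ (x) b₁ (x) c₁ + a₂ (x) b₂ (x) c₂ then each S_k = c₁[k]·a₁b₁ᵀ + c₂[k]·a₂b₂ᵀ. S₀ and S₁ are linearly independent, so a₁b₁ᵀ and a₂b₂ᵀ must span the same plane of matrices: they are the rank-1 matrices of the form x·S₀ + y·S₁.
The 2×2 minor of x·S₀ + y·S₁ on rows {0,1}, columns {0,1} is 3·x² − 6·xy = 3·(x − 2·y)(x), vanishing at (x:y) = (2:1) and (0:1).
M₁ = 2·S₀ + S₁ = [[2, 0, -6], [6, 0, -18]] = 2·[1, 3][1, 0, -3]ᵀ and M₂ = S₁ = [[0, 0, 0], [4, -6, -6]] = 2·[0, 1][2, -3, -3]ᵀ, so take a₁ = [1, 3], b₁ = [1, 0, -3], a₂ = [0, 1], b₂ = [2, -3, -3].
Each slice is an integer combination of E₁ = a₁b₁ᵀ and E₂ = a₂b₂ᵀ: S₀ = E₁ − E₂, S₁ = 2·E₂, S₂ = E₁ + 2·E₂; reading off coefficients, c₁ = [1, 0, 1] and c₂ = [-1, 2, 2].
Hence T = [1, 3] (x) [1, 0, -3] (x) [1, 0, 1] + [0, 1] (x) [2, -3, -3] (x) [-1, 2, 2], so rank(T) ≤ 2.
These bounds meet, so rank(T) = 2.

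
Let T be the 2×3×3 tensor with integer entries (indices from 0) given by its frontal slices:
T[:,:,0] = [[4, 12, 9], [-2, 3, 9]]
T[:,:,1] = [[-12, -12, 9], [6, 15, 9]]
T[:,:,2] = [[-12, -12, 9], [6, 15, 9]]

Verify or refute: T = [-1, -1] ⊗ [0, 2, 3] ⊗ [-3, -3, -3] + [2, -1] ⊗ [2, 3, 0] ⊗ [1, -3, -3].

Reconstruct entrywise from the claimed factors. For example, T[1,1,0] = 3 and Σₗ aₗ[1]bₗ[1]cₗ[0] = (-1)·(2)·(-3) + (-1)·(3)·(1) = 3; checking all 18 entries, every one matches. The claim holds.

Yes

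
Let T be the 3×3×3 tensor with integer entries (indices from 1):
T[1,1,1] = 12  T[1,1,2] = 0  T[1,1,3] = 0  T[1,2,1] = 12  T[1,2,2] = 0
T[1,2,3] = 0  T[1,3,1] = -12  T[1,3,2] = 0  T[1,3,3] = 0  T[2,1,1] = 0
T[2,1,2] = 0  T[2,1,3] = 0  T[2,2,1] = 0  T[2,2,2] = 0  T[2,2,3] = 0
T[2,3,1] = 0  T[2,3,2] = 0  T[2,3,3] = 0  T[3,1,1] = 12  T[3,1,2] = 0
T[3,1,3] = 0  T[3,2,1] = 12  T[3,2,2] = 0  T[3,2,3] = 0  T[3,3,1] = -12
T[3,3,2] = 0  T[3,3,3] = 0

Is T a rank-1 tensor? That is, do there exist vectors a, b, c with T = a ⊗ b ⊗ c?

The mode-1 fibre T[:,1,1] = [12, 0, 12] gives a = (1, 0, 1) (primitive direction); the mode-2 fibre T[1,:,1] = [12, 12, -12] gives b = (1, 1, -1); then c[k] = T[1,1,k] / (a[1]·b[1]) = [12, 0, 0] / 1 = (12, 0, 0).
Expanding (1, 0, 1) ⊗ (1, 1, -1) ⊗ (12, 0, 0) reproduces all 27 entries of T, so T = (1, 0, 1) ⊗ (1, 1, -1) ⊗ (12, 0, 0) and rank(T) ≤ 1.
Equivalently every frontal slice T[:,:,k] is c[k] times the rank-1 matrix (1, 0, 1) ⊗ (1, 1, -1). So T has rank 1 (it is nonzero).

Yes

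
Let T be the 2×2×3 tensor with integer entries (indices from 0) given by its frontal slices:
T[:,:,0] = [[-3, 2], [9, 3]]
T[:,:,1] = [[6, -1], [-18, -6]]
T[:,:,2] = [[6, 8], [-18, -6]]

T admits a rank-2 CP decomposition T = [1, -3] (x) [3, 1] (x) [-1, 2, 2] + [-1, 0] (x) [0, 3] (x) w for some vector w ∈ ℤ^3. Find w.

Subtract the known terms from T to get the rank-1 residual R = [-1, 0] (x) [0, 3] (x) w, so R[i,j,k] = a[i]·b[j]·w[k]. Pick indices with nonzero a[0]·b[1] = (-1)·(3) = -3. Only the fibre through (0,1,·) is needed: R[0,1,:] = T[0,1,:] − Σₗ aₗ[0]bₗ[1]cₗ = [2, -1, 8] − (1)·(1)·[-1, 2, 2] = [3, -3, 6]. Then w[k] = R[0,1,k] / -3 for each k, giving w = [3, -3, 6] / -3 = [-1, 1, -2].

w = [-1, 1, -2]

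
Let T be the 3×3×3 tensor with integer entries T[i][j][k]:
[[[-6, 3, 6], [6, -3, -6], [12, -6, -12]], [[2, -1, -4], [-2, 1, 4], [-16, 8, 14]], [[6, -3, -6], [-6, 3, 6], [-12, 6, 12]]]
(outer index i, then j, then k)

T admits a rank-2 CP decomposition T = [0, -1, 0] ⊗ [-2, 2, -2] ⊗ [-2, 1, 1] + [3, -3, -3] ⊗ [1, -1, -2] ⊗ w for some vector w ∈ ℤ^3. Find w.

Subtract the known terms from T to get the rank-1 residual R = [3, -3, -3] ⊗ [1, -1, -2] ⊗ w, so R[i,j,k] = a[i]·b[j]·w[k]. Pick indices with nonzero a[0]·b[0] = (3)·(1) = 3. Only the fibre through (0,0,·) is needed: R[0,0,:] = T[0,0,:] − Σₗ aₗ[0]bₗ[0]cₗ = [-6, 3, 6] − (0)·(-2)·[-2, 1, 1] = [-6, 3, 6]. Then w[k] = R[0,0,k] / 3 for each k, giving w = [-6, 3, 6] / 3 = [-2, 1, 2].

w = [-2, 1, 2]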